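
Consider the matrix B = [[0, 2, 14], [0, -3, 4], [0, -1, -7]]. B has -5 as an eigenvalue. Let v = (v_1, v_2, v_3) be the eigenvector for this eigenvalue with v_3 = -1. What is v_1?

B + 5I = [[5, 2, 14], [0, 2, 4], [0, -1, -2]].
Solving (B + 5I)v = 0 gives the eigenspace spanned by (2, 2, -1).
With v_3 = -1, v = (2, 2, -1), so v_1 = 2.

2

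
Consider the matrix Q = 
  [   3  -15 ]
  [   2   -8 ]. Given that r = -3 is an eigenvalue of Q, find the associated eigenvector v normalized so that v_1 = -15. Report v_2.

-6

Q + 3I = [[6, -15], [2, -5]].
Solving (Q + 3I)v = 0 gives the eigenspace spanned by (-15, -6).
With v_1 = -15, v = (-15, -6), so v_2 = -6.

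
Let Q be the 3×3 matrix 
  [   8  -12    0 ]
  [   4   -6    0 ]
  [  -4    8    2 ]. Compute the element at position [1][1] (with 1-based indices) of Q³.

Characteristic polynomial: s^3 - 4s^2 + 4s = s(s - 2)^2, so the eigenvalues are 0, 2, 2.
s=2: eigenvector (2, 1, 0).
s=0: eigenvector (-3, -2, 2).
s=2: eigenvector (-4, -2, 1).
P = [[2, -3, -4], [1, -2, -2], [0, 2, 1]], D = diag(2, 0, 2), P⁻¹ = [[-2, 5, 2], [1, -2, 0], [-2, 4, 1]].
Q³ = P·diag(8, 0, 8)·P⁻¹ = [[32, -48, 0], [16, -24, 0], [-16, 32, 8]].
The requested entry is 32.

32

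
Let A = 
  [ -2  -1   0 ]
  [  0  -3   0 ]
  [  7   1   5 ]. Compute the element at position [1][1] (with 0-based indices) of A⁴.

81

Characteristic polynomial: s^3 - 19s - 30 = (s - 5)(s + 2)(s + 3), so the eigenvalues are -3, -2, 5.
s=-2: eigenvector (1, 0, -1).
s=-3: eigenvector (1, 1, -1).
s=5: eigenvector (0, 0, 1).
P = [[1, 1, 0], [0, 1, 0], [-1, -1, 1]], D = diag(-2, -3, 5), P⁻¹ = [[1, -1, 0], [0, 1, 0], [1, 0, 1]].
A⁴ = P·diag(16, 81, 625)·P⁻¹ = [[16, 65, 0], [0, 81, 0], [609, -65, 625]].
The requested entry is 81.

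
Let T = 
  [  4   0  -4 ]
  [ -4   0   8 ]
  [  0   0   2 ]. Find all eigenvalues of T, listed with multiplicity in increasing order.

0, 2, 4

Characteristic polynomial: p(s) = s^3 - 6s^2 + 8s = s(s - 4)(s - 2).
Roots (with multiplicity): 0, 2, 4.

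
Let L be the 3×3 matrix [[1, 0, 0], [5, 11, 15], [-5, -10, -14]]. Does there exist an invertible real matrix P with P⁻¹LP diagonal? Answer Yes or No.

Characteristic polynomial: p(r) = r^3 + 2r^2 - 7r + 4 = (r - 1)^2(r + 4).
r = 1 has algebraic multiplicity 2; rank(L − 1I) = 1, so geometric multiplicity = 2.
Every eigenvalue has geometric = algebraic multiplicity, so L is diagonalizable.

Yes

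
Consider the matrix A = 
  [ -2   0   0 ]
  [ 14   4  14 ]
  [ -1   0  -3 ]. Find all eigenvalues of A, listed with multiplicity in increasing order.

-3, -2, 4

Characteristic polynomial: p(μ) = μ^3 + μ^2 - 14μ - 24 = (μ - 4)(μ + 2)(μ + 3).
Roots (with multiplicity): -3, -2, 4.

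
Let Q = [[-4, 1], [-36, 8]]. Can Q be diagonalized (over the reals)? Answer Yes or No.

Characteristic polynomial: p(s) = s^2 - 4s + 4 = (s - 2)^2.
s = 2 has algebraic multiplicity 2; rank(Q − 2I) = 1, so geometric multiplicity = 1.
Geometric multiplicity < algebraic multiplicity, so Q is not diagonalizable.

No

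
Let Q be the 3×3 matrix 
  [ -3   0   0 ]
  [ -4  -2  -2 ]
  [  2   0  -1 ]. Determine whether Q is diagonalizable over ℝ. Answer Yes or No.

Yes

Characteristic polynomial: p(r) = r^3 + 6r^2 + 11r + 6 = (r + 1)(r + 2)(r + 3).
All 3 eigenvalues are distinct, so Q is diagonalizable.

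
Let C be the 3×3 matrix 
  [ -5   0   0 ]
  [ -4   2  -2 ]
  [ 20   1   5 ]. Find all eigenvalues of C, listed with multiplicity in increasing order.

-5, 3, 4

Characteristic polynomial: p(r) = r^3 - 2r^2 - 23r + 60 = (r - 4)(r - 3)(r + 5).
Roots (with multiplicity): -5, 3, 4.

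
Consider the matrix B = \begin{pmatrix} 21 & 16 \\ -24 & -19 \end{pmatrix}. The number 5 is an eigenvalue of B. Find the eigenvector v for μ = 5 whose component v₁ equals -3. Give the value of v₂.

B − 5I = [[16, 16], [-24, -24]].
Solving (B − 5I)v = 0 gives the eigenspace spanned by (-3, 3).
With v₁ = -3, v = (-3, 3), so v₂ = 3.

3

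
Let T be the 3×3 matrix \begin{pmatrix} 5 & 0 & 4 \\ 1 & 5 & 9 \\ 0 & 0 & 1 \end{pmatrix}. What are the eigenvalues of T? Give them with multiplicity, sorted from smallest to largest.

1, 5, 5

Characteristic polynomial: p(λ) = λ^3 - 11λ^2 + 35λ - 25 = (λ - 5)^2(λ - 1).
Roots (with multiplicity): 1, 5, 5.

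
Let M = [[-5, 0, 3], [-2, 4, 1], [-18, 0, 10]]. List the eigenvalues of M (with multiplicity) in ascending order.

1, 4, 4

Characteristic polynomial: p(t) = t^3 - 9t^2 + 24t - 16 = (t - 4)^2(t - 1).
Roots (with multiplicity): 1, 4, 4.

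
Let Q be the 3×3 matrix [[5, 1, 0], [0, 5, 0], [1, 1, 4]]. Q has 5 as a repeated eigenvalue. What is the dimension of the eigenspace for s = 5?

1

Q − 5I = [[0, 1, 0], [0, 0, 0], [1, 1, -1]].
This matrix has rank 2, so its null space has dimension 3 − 2 = 1.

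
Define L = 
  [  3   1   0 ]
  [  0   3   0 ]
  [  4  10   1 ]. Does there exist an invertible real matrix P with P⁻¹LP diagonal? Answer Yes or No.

No

Characteristic polynomial: p(s) = s^3 - 7s^2 + 15s - 9 = (s - 3)^2(s - 1).
s = 3 has algebraic multiplicity 2; rank(L − 3I) = 2, so geometric multiplicity = 1.
Geometric multiplicity < algebraic multiplicity, so L is not diagonalizable.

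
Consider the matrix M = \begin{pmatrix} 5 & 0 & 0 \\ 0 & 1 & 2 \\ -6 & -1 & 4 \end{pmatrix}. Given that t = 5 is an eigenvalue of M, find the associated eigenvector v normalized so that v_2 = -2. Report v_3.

-4

M − 5I = [[0, 0, 0], [0, -4, 2], [-6, -1, -1]].
Solving (M − 5I)v = 0 gives the eigenspace spanned by (1, -2, -4).
With v_2 = -2, v = (1, -2, -4), so v_3 = -4.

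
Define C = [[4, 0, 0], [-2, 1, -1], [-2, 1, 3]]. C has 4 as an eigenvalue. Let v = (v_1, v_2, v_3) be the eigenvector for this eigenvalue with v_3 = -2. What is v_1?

1

C − 4I = [[0, 0, 0], [-2, -3, -1], [-2, 1, -1]].
Solving (C − 4I)v = 0 gives the eigenspace spanned by (1, 0, -2).
With v_3 = -2, v = (1, 0, -2), so v_1 = 1.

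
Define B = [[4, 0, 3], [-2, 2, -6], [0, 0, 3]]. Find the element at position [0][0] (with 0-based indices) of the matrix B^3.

64

Characteristic polynomial: r^3 - 9r^2 + 26r - 24 = (r - 4)(r - 3)(r - 2), so the eigenvalues are 2, 3, 4.
r=4: eigenvector (1, -1, 0).
r=2: eigenvector (0, 1, 0).
r=3: eigenvector (-3, 0, 1).
P = [[1, 0, -3], [-1, 1, 0], [0, 0, 1]], D = diag(4, 2, 3), P⁻¹ = [[1, 0, 3], [1, 1, 3], [0, 0, 1]].
B³ = P·diag(64, 8, 27)·P⁻¹ = [[64, 0, 111], [-56, 8, -168], [0, 0, 27]].
The requested entry is 64.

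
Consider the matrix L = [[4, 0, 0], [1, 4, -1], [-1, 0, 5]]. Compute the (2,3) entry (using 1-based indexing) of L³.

Characteristic polynomial: λ^3 - 13λ^2 + 56λ - 80 = (λ - 5)(λ - 4)^2, so the eigenvalues are 4, 4, 5.
λ=5: eigenvector (0, 1, -1).
λ=4: eigenvector (0, 1, 0).
λ=4: eigenvector (1, -1, 1).
P = [[0, 0, 1], [1, 1, -1], [-1, 0, 1]], D = diag(5, 4, 4), P⁻¹ = [[1, 0, -1], [0, 1, 1], [1, 0, 0]].
L³ = P·diag(125, 64, 64)·P⁻¹ = [[64, 0, 0], [61, 64, -61], [-61, 0, 125]].
The requested entry is -61.

-61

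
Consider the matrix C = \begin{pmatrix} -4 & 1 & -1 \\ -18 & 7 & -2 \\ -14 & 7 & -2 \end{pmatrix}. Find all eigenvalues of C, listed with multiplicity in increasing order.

-2, -2, 5

Characteristic polynomial: p(t) = t^3 - t^2 - 16t - 20 = (t - 5)(t + 2)^2.
Roots (with multiplicity): -2, -2, 5.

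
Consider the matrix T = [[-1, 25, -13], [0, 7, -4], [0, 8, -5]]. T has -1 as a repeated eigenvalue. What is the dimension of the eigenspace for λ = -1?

T + 1I = [[0, 25, -13], [0, 8, -4], [0, 8, -4]].
This matrix has rank 2, so its null space has dimension 3 − 2 = 1.

1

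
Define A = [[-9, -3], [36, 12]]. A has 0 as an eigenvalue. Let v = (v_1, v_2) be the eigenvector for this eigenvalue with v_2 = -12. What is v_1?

A = [[-9, -3], [36, 12]].
Solving (A)v = 0 gives the eigenspace spanned by (4, -12).
With v_2 = -12, v = (4, -12), so v_1 = 4.

4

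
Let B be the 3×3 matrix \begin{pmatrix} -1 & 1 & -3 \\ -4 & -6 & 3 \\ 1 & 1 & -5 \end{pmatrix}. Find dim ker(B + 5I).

B + 5I = [[4, 1, -3], [-4, -1, 3], [1, 1, 0]].
This matrix has rank 2, so its null space has dimension 3 − 2 = 1.

1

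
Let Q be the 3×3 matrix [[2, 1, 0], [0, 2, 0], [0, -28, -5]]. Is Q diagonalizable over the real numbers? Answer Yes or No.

No

Characteristic polynomial: p(s) = s^3 + s^2 - 16s + 20 = (s - 2)^2(s + 5).
s = 2 has algebraic multiplicity 2; rank(Q − 2I) = 2, so geometric multiplicity = 1.
Geometric multiplicity < algebraic multiplicity, so Q is not diagonalizable.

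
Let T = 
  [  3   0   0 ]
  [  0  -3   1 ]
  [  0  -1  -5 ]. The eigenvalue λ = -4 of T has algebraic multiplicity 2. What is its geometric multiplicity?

1

T + 4I = [[7, 0, 0], [0, 1, 1], [0, -1, -1]].
This matrix has rank 2, so its null space has dimension 3 − 2 = 1.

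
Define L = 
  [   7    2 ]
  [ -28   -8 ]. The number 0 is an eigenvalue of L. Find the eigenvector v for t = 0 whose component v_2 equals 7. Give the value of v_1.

-2

L = [[7, 2], [-28, -8]].
Solving (L)v = 0 gives the eigenspace spanned by (-2, 7).
With v_2 = 7, v = (-2, 7), so v_1 = -2.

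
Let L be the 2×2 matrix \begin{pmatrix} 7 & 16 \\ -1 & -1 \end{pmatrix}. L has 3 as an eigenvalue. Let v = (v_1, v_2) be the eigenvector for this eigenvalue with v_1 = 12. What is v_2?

L − 3I = [[4, 16], [-1, -4]].
Solving (L − 3I)v = 0 gives the eigenspace spanned by (12, -3).
With v_1 = 12, v = (12, -3), so v_2 = -3.

-3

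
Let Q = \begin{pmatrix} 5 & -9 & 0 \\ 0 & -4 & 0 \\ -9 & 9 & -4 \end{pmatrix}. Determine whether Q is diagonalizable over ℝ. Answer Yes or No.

Yes

Characteristic polynomial: p(μ) = μ^3 + 3μ^2 - 24μ - 80 = (μ - 5)(μ + 4)^2.
μ = -4 has algebraic multiplicity 2; rank(Q + 4I) = 1, so geometric multiplicity = 2.
Every eigenvalue has geometric = algebraic multiplicity, so Q is diagonalizable.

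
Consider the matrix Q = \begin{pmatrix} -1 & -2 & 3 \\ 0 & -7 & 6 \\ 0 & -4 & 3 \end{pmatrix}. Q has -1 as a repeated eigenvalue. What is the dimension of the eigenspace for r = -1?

1

Q + 1I = [[0, -2, 3], [0, -6, 6], [0, -4, 4]].
This matrix has rank 2, so its null space has dimension 3 − 2 = 1.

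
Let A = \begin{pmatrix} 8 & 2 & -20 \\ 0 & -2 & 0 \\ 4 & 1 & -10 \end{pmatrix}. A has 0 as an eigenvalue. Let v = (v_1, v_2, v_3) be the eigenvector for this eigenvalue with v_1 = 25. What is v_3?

A = [[8, 2, -20], [0, -2, 0], [4, 1, -10]].
Solving (A)v = 0 gives the eigenspace spanned by (25, 0, 10).
With v_1 = 25, v = (25, 0, 10), so v_3 = 10.

10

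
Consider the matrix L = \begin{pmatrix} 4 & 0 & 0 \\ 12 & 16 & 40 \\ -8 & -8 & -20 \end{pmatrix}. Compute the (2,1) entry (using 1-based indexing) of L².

Characteristic polynomial: s^3 - 16s = s(s - 4)(s + 4), so the eigenvalues are -4, 0, 4.
s=0: eigenvector (0, 5, -2).
s=4: eigenvector (1, -1, 0).
s=-4: eigenvector (0, -2, 1).
P = [[0, 1, 0], [5, -1, -2], [-2, 0, 1]], D = diag(0, 4, -4), P⁻¹ = [[1, 1, 2], [1, 0, 0], [2, 2, 5]].
L² = P·diag(0, 16, 16)·P⁻¹ = [[16, 0, 0], [-80, -64, -160], [32, 32, 80]].
The requested entry is -80.

-80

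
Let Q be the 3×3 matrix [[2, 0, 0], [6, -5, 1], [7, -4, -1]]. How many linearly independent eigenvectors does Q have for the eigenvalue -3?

Q + 3I = [[5, 0, 0], [6, -2, 1], [7, -4, 2]].
This matrix has rank 2, so its null space has dimension 3 − 2 = 1.

1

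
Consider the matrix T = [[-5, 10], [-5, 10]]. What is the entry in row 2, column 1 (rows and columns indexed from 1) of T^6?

-15625

Characteristic polynomial: r^2 - 5r = r(r - 5), so the eigenvalues are 0, 5.
r=5: eigenvector (1, 1).
r=0: eigenvector (-2, -1).
P = [[1, -2], [1, -1]], D = diag(5, 0), P⁻¹ = [[-1, 2], [-1, 1]].
T⁶ = P·diag(15625, 0)·P⁻¹ = [[-15625, 31250], [-15625, 31250]].
The requested entry is -15625.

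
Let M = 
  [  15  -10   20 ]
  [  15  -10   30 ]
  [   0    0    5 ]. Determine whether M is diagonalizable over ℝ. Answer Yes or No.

Yes

Characteristic polynomial: p(λ) = λ^3 - 10λ^2 + 25λ = λ(λ - 5)^2.
λ = 5 has algebraic multiplicity 2; rank(M − 5I) = 1, so geometric multiplicity = 2.
Every eigenvalue has geometric = algebraic multiplicity, so M is diagonalizable.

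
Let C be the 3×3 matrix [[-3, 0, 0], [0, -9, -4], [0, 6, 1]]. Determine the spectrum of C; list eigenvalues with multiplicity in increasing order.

-5, -3, -3

Characteristic polynomial: p(λ) = λ^3 + 11λ^2 + 39λ + 45 = (λ + 3)^2(λ + 5).
Roots (with multiplicity): -5, -3, -3.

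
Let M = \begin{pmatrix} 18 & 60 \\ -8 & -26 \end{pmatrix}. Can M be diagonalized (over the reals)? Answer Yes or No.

Characteristic polynomial: p(λ) = λ^2 + 8λ + 12 = (λ + 2)(λ + 6).
All 2 eigenvalues are distinct, so M is diagonalizable.

Yes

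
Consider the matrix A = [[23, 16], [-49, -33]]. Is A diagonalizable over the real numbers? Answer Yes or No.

Characteristic polynomial: p(λ) = λ^2 + 10λ + 25 = (λ + 5)^2.
λ = -5 has algebraic multiplicity 2; rank(A + 5I) = 1, so geometric multiplicity = 1.
Geometric multiplicity < algebraic multiplicity, so A is not diagonalizable.

No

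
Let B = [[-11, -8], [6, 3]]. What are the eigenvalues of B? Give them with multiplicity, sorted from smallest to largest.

-5, -3

Characteristic polynomial: p(μ) = μ^2 + 8μ + 15 = (μ + 3)(μ + 5).
Roots (with multiplicity): -5, -3.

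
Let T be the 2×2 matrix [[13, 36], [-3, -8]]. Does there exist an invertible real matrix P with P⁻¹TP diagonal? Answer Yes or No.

Characteristic polynomial: p(s) = s^2 - 5s + 4 = (s - 4)(s - 1).
All 2 eigenvalues are distinct, so T is diagonalizable.

Yes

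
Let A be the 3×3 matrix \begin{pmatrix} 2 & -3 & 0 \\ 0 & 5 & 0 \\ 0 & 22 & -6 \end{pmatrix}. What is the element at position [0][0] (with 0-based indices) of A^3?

Characteristic polynomial: λ^3 - λ^2 - 32λ + 60 = (λ - 5)(λ - 2)(λ + 6), so the eigenvalues are -6, 2, 5.
λ=2: eigenvector (1, 0, 0).
λ=5: eigenvector (-1, 1, 2).
λ=-6: eigenvector (0, 0, 1).
P = [[1, -1, 0], [0, 1, 0], [0, 2, 1]], D = diag(2, 5, -6), P⁻¹ = [[1, 1, 0], [0, 1, 0], [0, -2, 1]].
A³ = P·diag(8, 125, -216)·P⁻¹ = [[8, -117, 0], [0, 125, 0], [0, 682, -216]].
The requested entry is 8.

8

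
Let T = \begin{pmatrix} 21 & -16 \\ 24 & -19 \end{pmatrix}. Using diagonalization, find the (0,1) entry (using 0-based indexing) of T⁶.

Characteristic polynomial: r^2 - 2r - 15 = (r - 5)(r + 3), so the eigenvalues are -3, 5.
r=-3: eigenvector (2, 3).
r=5: eigenvector (1, 1).
P = [[2, 1], [3, 1]], D = diag(-3, 5), P⁻¹ = [[-1, 1], [3, -2]].
T⁶ = P·diag(729, 15625)·P⁻¹ = [[45417, -29792], [44688, -29063]].
The requested entry is -29792.

-29792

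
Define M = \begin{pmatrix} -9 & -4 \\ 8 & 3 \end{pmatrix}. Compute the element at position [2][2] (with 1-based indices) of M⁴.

Characteristic polynomial: μ^2 + 6μ + 5 = (μ + 1)(μ + 5), so the eigenvalues are -5, -1.
μ=-5: eigenvector (1, -1).
μ=-1: eigenvector (-1, 2).
P = [[1, -1], [-1, 2]], D = diag(-5, -1), P⁻¹ = [[2, 1], [1, 1]].
M⁴ = P·diag(625, 1)·P⁻¹ = [[1249, 624], [-1248, -623]].
The requested entry is -623.

-623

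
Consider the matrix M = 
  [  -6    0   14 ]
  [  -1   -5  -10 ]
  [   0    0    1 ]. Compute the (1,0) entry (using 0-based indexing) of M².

Characteristic polynomial: μ^3 + 10μ^2 + 19μ - 30 = (μ - 1)(μ + 5)(μ + 6), so the eigenvalues are -6, -5, 1.
μ=-5: eigenvector (0, 1, 0).
μ=-6: eigenvector (-1, -1, 0).
μ=1: eigenvector (2, -2, 1).
P = [[0, -1, 2], [1, -1, -2], [0, 0, 1]], D = diag(-5, -6, 1), P⁻¹ = [[-1, 1, 4], [-1, 0, 2], [0, 0, 1]].
M² = P·diag(25, 36, 1)·P⁻¹ = [[36, 0, -70], [11, 25, 26], [0, 0, 1]].
The requested entry is 11.

11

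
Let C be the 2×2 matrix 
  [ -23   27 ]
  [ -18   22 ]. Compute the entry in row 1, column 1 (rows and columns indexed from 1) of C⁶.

Characteristic polynomial: μ^2 + μ - 20 = (μ - 4)(μ + 5), so the eigenvalues are -5, 4.
μ=4: eigenvector (-1, -1).
μ=-5: eigenvector (3, 2).
P = [[-1, 3], [-1, 2]], D = diag(4, -5), P⁻¹ = [[2, -3], [1, -1]].
C⁶ = P·diag(4096, 15625)·P⁻¹ = [[38683, -34587], [23058, -18962]].
The requested entry is 38683.

38683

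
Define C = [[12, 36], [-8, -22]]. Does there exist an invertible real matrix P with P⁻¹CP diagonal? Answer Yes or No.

Characteristic polynomial: p(μ) = μ^2 + 10μ + 24 = (μ + 4)(μ + 6).
All 2 eigenvalues are distinct, so C is diagonalizable.

Yes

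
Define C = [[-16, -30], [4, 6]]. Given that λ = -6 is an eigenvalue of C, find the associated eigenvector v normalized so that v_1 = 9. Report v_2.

C + 6I = [[-10, -30], [4, 12]].
Solving (C + 6I)v = 0 gives the eigenspace spanned by (9, -3).
With v_1 = 9, v = (9, -3), so v_2 = -3.

-3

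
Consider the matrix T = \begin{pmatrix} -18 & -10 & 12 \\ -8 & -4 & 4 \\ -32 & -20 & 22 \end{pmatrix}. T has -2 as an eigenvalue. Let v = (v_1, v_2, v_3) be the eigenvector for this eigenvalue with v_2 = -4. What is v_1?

-2

T + 2I = [[-16, -10, 12], [-8, -2, 4], [-32, -20, 24]].
Solving (T + 2I)v = 0 gives the eigenspace spanned by (-2, -4, -6).
With v_2 = -4, v = (-2, -4, -6), so v_1 = -2.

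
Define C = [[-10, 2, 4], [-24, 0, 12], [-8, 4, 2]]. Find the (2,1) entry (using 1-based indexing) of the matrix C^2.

144

Characteristic polynomial: μ^3 + 8μ^2 + 12μ = μ(μ + 2)(μ + 6), so the eigenvalues are -6, -2, 0.
μ=-2: eigenvector (1, 0, 2).
μ=0: eigenvector (1, 1, 2).
μ=-6: eigenvector (0, -2, 1).
P = [[1, 1, 0], [0, 1, -2], [2, 2, 1]], D = diag(-2, 0, -6), P⁻¹ = [[5, -1, -2], [-4, 1, 2], [-2, 0, 1]].
C² = P·diag(4, 0, 36)·P⁻¹ = [[20, -4, -8], [144, 0, -72], [-32, -8, 20]].
The requested entry is 144.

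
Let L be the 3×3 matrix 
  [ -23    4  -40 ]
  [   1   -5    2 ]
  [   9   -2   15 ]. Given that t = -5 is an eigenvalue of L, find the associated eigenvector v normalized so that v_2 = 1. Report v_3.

L + 5I = [[-18, 4, -40], [1, 0, 2], [9, -2, 20]].
Solving (L + 5I)v = 0 gives the eigenspace spanned by (-2, 1, 1).
With v_2 = 1, v = (-2, 1, 1), so v_3 = 1.

1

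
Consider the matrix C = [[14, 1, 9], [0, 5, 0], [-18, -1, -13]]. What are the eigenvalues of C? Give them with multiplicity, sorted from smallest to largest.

Characteristic polynomial: p(r) = r^3 - 6r^2 - 15r + 100 = (r - 5)^2(r + 4).
Roots (with multiplicity): -4, 5, 5.

-4, 5, 5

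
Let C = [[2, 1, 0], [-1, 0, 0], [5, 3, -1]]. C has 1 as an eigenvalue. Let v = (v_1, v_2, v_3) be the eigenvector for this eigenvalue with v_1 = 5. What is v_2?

-5

C − 1I = [[1, 1, 0], [-1, -1, 0], [5, 3, -2]].
Solving (C − 1I)v = 0 gives the eigenspace spanned by (5, -5, 5).
With v_1 = 5, v = (5, -5, 5), so v_2 = -5.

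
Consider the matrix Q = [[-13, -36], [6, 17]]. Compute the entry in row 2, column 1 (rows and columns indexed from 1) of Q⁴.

624

Characteristic polynomial: s^2 - 4s - 5 = (s - 5)(s + 1), so the eigenvalues are -1, 5.
s=5: eigenvector (-2, 1).
s=-1: eigenvector (-3, 1).
P = [[-2, -3], [1, 1]], D = diag(5, -1), P⁻¹ = [[1, 3], [-1, -2]].
Q⁴ = P·diag(625, 1)·P⁻¹ = [[-1247, -3744], [624, 1873]].
The requested entry is 624.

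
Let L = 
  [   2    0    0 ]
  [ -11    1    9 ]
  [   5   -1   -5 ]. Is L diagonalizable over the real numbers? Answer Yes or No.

Characteristic polynomial: p(r) = r^3 + 2r^2 - 4r - 8 = (r - 2)(r + 2)^2.
r = -2 has algebraic multiplicity 2; rank(L + 2I) = 2, so geometric multiplicity = 1.
Geometric multiplicity < algebraic multiplicity, so L is not diagonalizable.

No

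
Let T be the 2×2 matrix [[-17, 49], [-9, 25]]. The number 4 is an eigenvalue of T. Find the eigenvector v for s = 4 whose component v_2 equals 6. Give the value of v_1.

14

T − 4I = [[-21, 49], [-9, 21]].
Solving (T − 4I)v = 0 gives the eigenspace spanned by (14, 6).
With v_2 = 6, v = (14, 6), so v_1 = 14.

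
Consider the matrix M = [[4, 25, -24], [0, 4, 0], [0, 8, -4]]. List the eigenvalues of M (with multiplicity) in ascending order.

-4, 4, 4

Characteristic polynomial: p(r) = r^3 - 4r^2 - 16r + 64 = (r - 4)^2(r + 4).
Roots (with multiplicity): -4, 4, 4.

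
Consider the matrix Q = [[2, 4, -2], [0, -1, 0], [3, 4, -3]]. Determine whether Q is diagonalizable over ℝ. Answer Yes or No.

Characteristic polynomial: p(λ) = λ^3 + 2λ^2 + λ = λ(λ + 1)^2.
λ = -1 has algebraic multiplicity 2; rank(Q + 1I) = 1, so geometric multiplicity = 2.
Every eigenvalue has geometric = algebraic multiplicity, so Q is diagonalizable.

Yes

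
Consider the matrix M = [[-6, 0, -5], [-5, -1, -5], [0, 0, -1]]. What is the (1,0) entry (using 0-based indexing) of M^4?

1295

Characteristic polynomial: s^3 + 8s^2 + 13s + 6 = (s + 1)^2(s + 6), so the eigenvalues are -6, -1, -1.
s=-6: eigenvector (1, 1, 0).
s=-1: eigenvector (0, 1, 0).
s=-1: eigenvector (-1, 0, 1).
P = [[1, 0, -1], [1, 1, 0], [0, 0, 1]], D = diag(-6, -1, -1), P⁻¹ = [[1, 0, 1], [-1, 1, -1], [0, 0, 1]].
M⁴ = P·diag(1296, 1, 1)·P⁻¹ = [[1296, 0, 1295], [1295, 1, 1295], [0, 0, 1]].
The requested entry is 1295.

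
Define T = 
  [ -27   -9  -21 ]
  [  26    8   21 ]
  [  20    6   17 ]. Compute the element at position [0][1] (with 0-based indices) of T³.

Characteristic polynomial: μ^3 + 2μ^2 - 11μ - 12 = (μ - 3)(μ + 1)(μ + 4), so the eigenvalues are -4, -1, 3.
μ=-1: eigenvector (-3, 4, 2).
μ=-4: eigenvector (3, -3, -2).
μ=3: eigenvector (-1, 1, 1).
P = [[-3, 3, -1], [4, -3, 1], [2, -2, 1]], D = diag(-1, -4, 3), P⁻¹ = [[1, 1, 0], [2, 1, 1], [2, 0, 3]].
T³ = P·diag(-1, -64, 27)·P⁻¹ = [[-435, -189, -273], [434, 188, 273], [308, 126, 209]].
The requested entry is -189.

-189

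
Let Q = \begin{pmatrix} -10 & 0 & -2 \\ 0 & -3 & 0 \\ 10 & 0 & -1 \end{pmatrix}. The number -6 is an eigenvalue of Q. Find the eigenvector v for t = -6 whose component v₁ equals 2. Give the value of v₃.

Q + 6I = [[-4, 0, -2], [0, 3, 0], [10, 0, 5]].
Solving (Q + 6I)v = 0 gives the eigenspace spanned by (2, 0, -4).
With v₁ = 2, v = (2, 0, -4), so v₃ = -4.

-4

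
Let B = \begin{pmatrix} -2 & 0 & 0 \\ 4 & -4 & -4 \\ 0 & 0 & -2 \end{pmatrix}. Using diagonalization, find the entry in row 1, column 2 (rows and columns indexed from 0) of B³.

Characteristic polynomial: s^3 + 8s^2 + 20s + 16 = (s + 2)^2(s + 4), so the eigenvalues are -4, -2, -2.
s=-4: eigenvector (0, 1, 0).
s=-2: eigenvector (1, 2, 0).
s=-2: eigenvector (0, -2, 1).
P = [[0, 1, 0], [1, 2, -2], [0, 0, 1]], D = diag(-4, -2, -2), P⁻¹ = [[-2, 1, 2], [1, 0, 0], [0, 0, 1]].
B³ = P·diag(-64, -8, -8)·P⁻¹ = [[-8, 0, 0], [112, -64, -112], [0, 0, -8]].
The requested entry is -112.

-112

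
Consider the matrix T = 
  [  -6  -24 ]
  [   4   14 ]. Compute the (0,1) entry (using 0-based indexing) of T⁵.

-46464

Characteristic polynomial: μ^2 - 8μ + 12 = (μ - 6)(μ - 2), so the eigenvalues are 2, 6.
μ=2: eigenvector (3, -1).
μ=6: eigenvector (-2, 1).
P = [[3, -2], [-1, 1]], D = diag(2, 6), P⁻¹ = [[1, 2], [1, 3]].
T⁵ = P·diag(32, 7776)·P⁻¹ = [[-15456, -46464], [7744, 23264]].
The requested entry is -46464.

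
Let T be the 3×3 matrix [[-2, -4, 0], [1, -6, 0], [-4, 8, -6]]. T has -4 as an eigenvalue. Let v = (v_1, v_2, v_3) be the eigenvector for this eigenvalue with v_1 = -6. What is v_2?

-3

T + 4I = [[2, -4, 0], [1, -2, 0], [-4, 8, -2]].
Solving (T + 4I)v = 0 gives the eigenspace spanned by (-6, -3, 0).
With v_1 = -6, v = (-6, -3, 0), so v_2 = -3.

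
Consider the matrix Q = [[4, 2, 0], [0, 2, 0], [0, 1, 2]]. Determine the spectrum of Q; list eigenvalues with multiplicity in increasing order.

2, 2, 4

Characteristic polynomial: p(λ) = λ^3 - 8λ^2 + 20λ - 16 = (λ - 4)(λ - 2)^2.
Roots (with multiplicity): 2, 2, 4.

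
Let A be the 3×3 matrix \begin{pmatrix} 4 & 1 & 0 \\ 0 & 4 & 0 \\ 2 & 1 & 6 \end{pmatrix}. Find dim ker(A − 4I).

A − 4I = [[0, 1, 0], [0, 0, 0], [2, 1, 2]].
This matrix has rank 2, so its null space has dimension 3 − 2 = 1.

1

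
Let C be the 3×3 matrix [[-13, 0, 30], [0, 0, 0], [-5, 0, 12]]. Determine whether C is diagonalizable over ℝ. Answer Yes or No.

Characteristic polynomial: p(s) = s^3 + s^2 - 6s = s(s - 2)(s + 3).
All 3 eigenvalues are distinct, so C is diagonalizable.

Yes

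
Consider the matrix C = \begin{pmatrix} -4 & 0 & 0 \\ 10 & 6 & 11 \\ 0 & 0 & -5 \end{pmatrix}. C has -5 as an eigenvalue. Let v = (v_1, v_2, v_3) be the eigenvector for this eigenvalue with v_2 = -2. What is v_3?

2

C + 5I = [[1, 0, 0], [10, 11, 11], [0, 0, 0]].
Solving (C + 5I)v = 0 gives the eigenspace spanned by (0, -2, 2).
With v_2 = -2, v = (0, -2, 2), so v_3 = 2.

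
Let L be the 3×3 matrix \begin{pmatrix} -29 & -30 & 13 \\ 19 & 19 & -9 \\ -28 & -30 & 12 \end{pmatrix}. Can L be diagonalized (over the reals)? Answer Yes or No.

No

Characteristic polynomial: p(s) = s^3 - 2s^2 - 7s - 4 = (s - 4)(s + 1)^2.
s = -1 has algebraic multiplicity 2; rank(L + 1I) = 2, so geometric multiplicity = 1.
Geometric multiplicity < algebraic multiplicity, so L is not diagonalizable.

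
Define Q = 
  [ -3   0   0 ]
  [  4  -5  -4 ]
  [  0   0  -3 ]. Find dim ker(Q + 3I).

2

Q + 3I = [[0, 0, 0], [4, -2, -4], [0, 0, 0]].
This matrix has rank 1, so its null space has dimension 3 − 1 = 2.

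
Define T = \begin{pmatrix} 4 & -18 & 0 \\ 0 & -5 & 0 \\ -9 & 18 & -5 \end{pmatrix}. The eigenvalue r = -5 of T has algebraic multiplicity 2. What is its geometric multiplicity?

T + 5I = [[9, -18, 0], [0, 0, 0], [-9, 18, 0]].
This matrix has rank 1, so its null space has dimension 3 − 1 = 2.

2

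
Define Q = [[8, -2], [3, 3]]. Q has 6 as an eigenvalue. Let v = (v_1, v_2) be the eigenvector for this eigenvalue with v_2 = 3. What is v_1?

Q − 6I = [[2, -2], [3, -3]].
Solving (Q − 6I)v = 0 gives the eigenspace spanned by (3, 3).
With v_2 = 3, v = (3, 3), so v_1 = 3.

3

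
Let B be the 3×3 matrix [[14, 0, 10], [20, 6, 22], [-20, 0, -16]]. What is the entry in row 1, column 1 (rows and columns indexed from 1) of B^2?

-4

Characteristic polynomial: λ^3 - 4λ^2 - 36λ + 144 = (λ - 6)(λ - 4)(λ + 6), so the eigenvalues are -6, 4, 6.
λ=4: eigenvector (1, 1, -1).
λ=6: eigenvector (0, 1, 0).
λ=-6: eigenvector (-1, -2, 2).
P = [[1, 0, -1], [1, 1, -2], [-1, 0, 2]], D = diag(4, 6, -6), P⁻¹ = [[2, 0, 1], [0, 1, 1], [1, 0, 1]].
B² = P·diag(16, 36, 36)·P⁻¹ = [[-4, 0, -20], [-40, 36, -20], [40, 0, 56]].
The requested entry is -4.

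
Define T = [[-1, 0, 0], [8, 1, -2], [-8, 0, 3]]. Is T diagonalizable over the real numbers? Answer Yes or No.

Characteristic polynomial: p(s) = s^3 - 3s^2 - s + 3 = (s - 3)(s - 1)(s + 1).
All 3 eigenvalues are distinct, so T is diagonalizable.

Yes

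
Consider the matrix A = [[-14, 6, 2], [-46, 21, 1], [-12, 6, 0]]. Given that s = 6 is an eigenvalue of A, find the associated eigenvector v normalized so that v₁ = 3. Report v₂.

A − 6I = [[-20, 6, 2], [-46, 15, 1], [-12, 6, -6]].
Solving (A − 6I)v = 0 gives the eigenspace spanned by (3, 9, 3).
With v₁ = 3, v = (3, 9, 3), so v₂ = 9.

9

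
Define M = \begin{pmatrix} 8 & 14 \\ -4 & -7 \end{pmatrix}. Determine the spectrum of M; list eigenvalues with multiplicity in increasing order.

Characteristic polynomial: p(λ) = λ^2 - λ = λ(λ - 1).
Roots (with multiplicity): 0, 1.

0, 1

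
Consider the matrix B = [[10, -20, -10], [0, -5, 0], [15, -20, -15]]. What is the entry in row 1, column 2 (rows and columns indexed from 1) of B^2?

Characteristic polynomial: s^3 + 10s^2 + 25s = s(s + 5)^2, so the eigenvalues are -5, -5, 0.
s=0: eigenvector (1, 0, 1).
s=-5: eigenvector (0, 1, -2).
s=-5: eigenvector (2, 0, 3).
P = [[1, 0, 2], [0, 1, 0], [1, -2, 3]], D = diag(0, -5, -5), P⁻¹ = [[3, -4, -2], [0, 1, 0], [-1, 2, 1]].
B² = P·diag(0, 25, 25)·P⁻¹ = [[-50, 100, 50], [0, 25, 0], [-75, 100, 75]].
The requested entry is 100.

100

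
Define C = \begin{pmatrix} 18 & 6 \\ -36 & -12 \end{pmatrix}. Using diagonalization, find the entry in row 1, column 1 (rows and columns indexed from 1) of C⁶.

139968

Characteristic polynomial: μ^2 - 6μ = μ(μ - 6), so the eigenvalues are 0, 6.
μ=6: eigenvector (-1, 2).
μ=0: eigenvector (-1, 3).
P = [[-1, -1], [2, 3]], D = diag(6, 0), P⁻¹ = [[-3, -1], [2, 1]].
C⁶ = P·diag(46656, 0)·P⁻¹ = [[139968, 46656], [-279936, -93312]].
The requested entry is 139968.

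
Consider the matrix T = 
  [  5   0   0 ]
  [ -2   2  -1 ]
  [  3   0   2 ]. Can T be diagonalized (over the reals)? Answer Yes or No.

Characteristic polynomial: p(r) = r^3 - 9r^2 + 24r - 20 = (r - 5)(r - 2)^2.
r = 2 has algebraic multiplicity 2; rank(T − 2I) = 2, so geometric multiplicity = 1.
Geometric multiplicity < algebraic multiplicity, so T is not diagonalizable.

No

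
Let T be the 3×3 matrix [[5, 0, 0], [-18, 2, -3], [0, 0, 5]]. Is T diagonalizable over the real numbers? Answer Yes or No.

Characteristic polynomial: p(r) = r^3 - 12r^2 + 45r - 50 = (r - 5)^2(r - 2).
r = 5 has algebraic multiplicity 2; rank(T − 5I) = 1, so geometric multiplicity = 2.
Every eigenvalue has geometric = algebraic multiplicity, so T is diagonalizable.

Yes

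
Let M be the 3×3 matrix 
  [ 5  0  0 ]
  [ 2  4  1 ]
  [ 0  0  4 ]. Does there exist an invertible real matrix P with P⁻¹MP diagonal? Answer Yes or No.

Characteristic polynomial: p(t) = t^3 - 13t^2 + 56t - 80 = (t - 5)(t - 4)^2.
t = 4 has algebraic multiplicity 2; rank(M − 4I) = 2, so geometric multiplicity = 1.
Geometric multiplicity < algebraic multiplicity, so M is not diagonalizable.

No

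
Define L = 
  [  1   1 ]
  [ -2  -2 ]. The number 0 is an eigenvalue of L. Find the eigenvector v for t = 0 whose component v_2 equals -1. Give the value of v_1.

L = [[1, 1], [-2, -2]].
Solving (L)v = 0 gives the eigenspace spanned by (1, -1).
With v_2 = -1, v = (1, -1), so v_1 = 1.

1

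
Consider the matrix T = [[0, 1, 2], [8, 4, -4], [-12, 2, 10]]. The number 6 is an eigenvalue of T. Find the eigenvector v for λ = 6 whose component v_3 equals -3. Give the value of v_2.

T − 6I = [[-6, 1, 2], [8, -2, -4], [-12, 2, 4]].
Solving (T − 6I)v = 0 gives the eigenspace spanned by (0, 6, -3).
With v_3 = -3, v = (0, 6, -3), so v_2 = 6.

6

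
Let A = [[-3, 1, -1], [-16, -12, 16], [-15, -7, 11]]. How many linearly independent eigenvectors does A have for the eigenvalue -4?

A + 4I = [[1, 1, -1], [-16, -8, 16], [-15, -7, 15]].
This matrix has rank 2, so its null space has dimension 3 − 2 = 1.

1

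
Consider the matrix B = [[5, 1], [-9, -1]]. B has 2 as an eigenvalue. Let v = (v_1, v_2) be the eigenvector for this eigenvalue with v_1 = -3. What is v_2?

B − 2I = [[3, 1], [-9, -3]].
Solving (B − 2I)v = 0 gives the eigenspace spanned by (-3, 9).
With v_1 = -3, v = (-3, 9), so v_2 = 9.

9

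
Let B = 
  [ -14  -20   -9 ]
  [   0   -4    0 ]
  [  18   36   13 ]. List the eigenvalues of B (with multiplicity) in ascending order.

-5, -4, 4

Characteristic polynomial: p(λ) = λ^3 + 5λ^2 - 16λ - 80 = (λ - 4)(λ + 4)(λ + 5).
Roots (with multiplicity): -5, -4, 4.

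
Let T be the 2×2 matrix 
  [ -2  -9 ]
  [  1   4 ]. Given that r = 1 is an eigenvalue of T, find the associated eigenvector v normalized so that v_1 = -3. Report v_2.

1

T − 1I = [[-3, -9], [1, 3]].
Solving (T − 1I)v = 0 gives the eigenspace spanned by (-3, 1).
With v_1 = -3, v = (-3, 1), so v_2 = 1.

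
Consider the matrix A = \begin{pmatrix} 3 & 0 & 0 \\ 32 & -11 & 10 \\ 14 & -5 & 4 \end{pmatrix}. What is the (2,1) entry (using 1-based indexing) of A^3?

944

Characteristic polynomial: μ^3 + 4μ^2 - 15μ - 18 = (μ - 3)(μ + 1)(μ + 6), so the eigenvalues are -6, -1, 3.
μ=3: eigenvector (1, 3, 1).
μ=-6: eigenvector (0, 2, 1).
μ=-1: eigenvector (0, 1, 1).
P = [[1, 0, 0], [3, 2, 1], [1, 1, 1]], D = diag(3, -6, -1), P⁻¹ = [[1, 0, 0], [-2, 1, -1], [1, -1, 2]].
A³ = P·diag(27, -216, -1)·P⁻¹ = [[27, 0, 0], [944, -431, 430], [458, -215, 214]].
The requested entry is 944.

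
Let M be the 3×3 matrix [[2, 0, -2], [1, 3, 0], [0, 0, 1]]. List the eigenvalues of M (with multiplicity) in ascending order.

1, 2, 3

Characteristic polynomial: p(μ) = μ^3 - 6μ^2 + 11μ - 6 = (μ - 3)(μ - 2)(μ - 1).
Roots (with multiplicity): 1, 2, 3.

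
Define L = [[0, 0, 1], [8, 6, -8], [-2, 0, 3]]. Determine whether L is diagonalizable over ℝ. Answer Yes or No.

Yes

Characteristic polynomial: p(μ) = μ^3 - 9μ^2 + 20μ - 12 = (μ - 6)(μ - 2)(μ - 1).
All 3 eigenvalues are distinct, so L is diagonalizable.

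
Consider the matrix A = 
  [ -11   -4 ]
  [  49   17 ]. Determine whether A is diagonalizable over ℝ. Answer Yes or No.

Characteristic polynomial: p(t) = t^2 - 6t + 9 = (t - 3)^2.
t = 3 has algebraic multiplicity 2; rank(A − 3I) = 1, so geometric multiplicity = 1.
Geometric multiplicity < algebraic multiplicity, so A is not diagonalizable.

No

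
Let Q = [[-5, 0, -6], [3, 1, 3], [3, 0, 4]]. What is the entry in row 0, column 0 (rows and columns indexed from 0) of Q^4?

31

Characteristic polynomial: λ^3 - 3λ + 2 = (λ - 1)^2(λ + 2), so the eigenvalues are -2, 1, 1.
λ=1: eigenvector (-1, 0, 1).
λ=1: eigenvector (0, 1, 0).
λ=-2: eigenvector (-2, 1, 1).
P = [[-1, 0, -2], [0, 1, 1], [1, 0, 1]], D = diag(1, 1, -2), P⁻¹ = [[1, 0, 2], [1, 1, 1], [-1, 0, -1]].
Q⁴ = P·diag(1, 1, 16)·P⁻¹ = [[31, 0, 30], [-15, 1, -15], [-15, 0, -14]].
The requested entry is 31.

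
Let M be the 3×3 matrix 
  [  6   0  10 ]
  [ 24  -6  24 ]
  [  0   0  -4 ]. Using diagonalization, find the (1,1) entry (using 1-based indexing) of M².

Characteristic polynomial: μ^3 + 4μ^2 - 36μ - 144 = (μ - 6)(μ + 4)(μ + 6), so the eigenvalues are -6, -4, 6.
μ=-4: eigenvector (-1, 0, 1).
μ=-6: eigenvector (0, 1, 0).
μ=6: eigenvector (1, 2, 0).
P = [[-1, 0, 1], [0, 1, 2], [1, 0, 0]], D = diag(-4, -6, 6), P⁻¹ = [[0, 0, 1], [-2, 1, -2], [1, 0, 1]].
M² = P·diag(16, 36, 36)·P⁻¹ = [[36, 0, 20], [0, 36, 0], [0, 0, 16]].
The requested entry is 36.

36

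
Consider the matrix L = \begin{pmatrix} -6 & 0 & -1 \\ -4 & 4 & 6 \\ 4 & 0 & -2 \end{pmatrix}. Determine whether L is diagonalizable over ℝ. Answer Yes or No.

Characteristic polynomial: p(r) = r^3 + 4r^2 - 16r - 64 = (r - 4)(r + 4)^2.
r = -4 has algebraic multiplicity 2; rank(L + 4I) = 2, so geometric multiplicity = 1.
Geometric multiplicity < algebraic multiplicity, so L is not diagonalizable.

No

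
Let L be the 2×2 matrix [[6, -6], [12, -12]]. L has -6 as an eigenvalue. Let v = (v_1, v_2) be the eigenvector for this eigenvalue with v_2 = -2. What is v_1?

L + 6I = [[12, -6], [12, -6]].
Solving (L + 6I)v = 0 gives the eigenspace spanned by (-1, -2).
With v_2 = -2, v = (-1, -2), so v_1 = -1.

-1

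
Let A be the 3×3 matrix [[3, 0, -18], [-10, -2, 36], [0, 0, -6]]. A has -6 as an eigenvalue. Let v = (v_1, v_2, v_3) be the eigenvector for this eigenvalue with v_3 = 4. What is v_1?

8

A + 6I = [[9, 0, -18], [-10, 4, 36], [0, 0, 0]].
Solving (A + 6I)v = 0 gives the eigenspace spanned by (8, -16, 4).
With v_3 = 4, v = (8, -16, 4), so v_1 = 8.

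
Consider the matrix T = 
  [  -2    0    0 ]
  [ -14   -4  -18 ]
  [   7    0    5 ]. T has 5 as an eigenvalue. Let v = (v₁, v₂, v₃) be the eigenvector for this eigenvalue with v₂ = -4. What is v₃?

T − 5I = [[-7, 0, 0], [-14, -9, -18], [7, 0, 0]].
Solving (T − 5I)v = 0 gives the eigenspace spanned by (0, -4, 2).
With v₂ = -4, v = (0, -4, 2), so v₃ = 2.

2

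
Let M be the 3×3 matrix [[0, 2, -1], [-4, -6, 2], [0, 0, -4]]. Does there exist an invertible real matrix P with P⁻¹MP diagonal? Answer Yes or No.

No

Characteristic polynomial: p(t) = t^3 + 10t^2 + 32t + 32 = (t + 2)(t + 4)^2.
t = -4 has algebraic multiplicity 2; rank(M + 4I) = 2, so geometric multiplicity = 1.
Geometric multiplicity < algebraic multiplicity, so M is not diagonalizable.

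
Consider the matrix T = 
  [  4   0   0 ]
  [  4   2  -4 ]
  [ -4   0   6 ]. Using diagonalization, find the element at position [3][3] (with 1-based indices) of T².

36

Characteristic polynomial: s^3 - 12s^2 + 44s - 48 = (s - 6)(s - 4)(s - 2), so the eigenvalues are 2, 4, 6.
s=4: eigenvector (1, -2, 2).
s=2: eigenvector (0, 1, 0).
s=6: eigenvector (0, -1, 1).
P = [[1, 0, 0], [-2, 1, -1], [2, 0, 1]], D = diag(4, 2, 6), P⁻¹ = [[1, 0, 0], [0, 1, 1], [-2, 0, 1]].
T² = P·diag(16, 4, 36)·P⁻¹ = [[16, 0, 0], [40, 4, -32], [-40, 0, 36]].
The requested entry is 36.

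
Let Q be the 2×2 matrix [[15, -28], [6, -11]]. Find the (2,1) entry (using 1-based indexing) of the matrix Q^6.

2184

Characteristic polynomial: μ^2 - 4μ + 3 = (μ - 3)(μ - 1), so the eigenvalues are 1, 3.
μ=3: eigenvector (7, 3).
μ=1: eigenvector (2, 1).
P = [[7, 2], [3, 1]], D = diag(3, 1), P⁻¹ = [[1, -2], [-3, 7]].
Q⁶ = P·diag(729, 1)·P⁻¹ = [[5097, -10192], [2184, -4367]].
The requested entry is 2184.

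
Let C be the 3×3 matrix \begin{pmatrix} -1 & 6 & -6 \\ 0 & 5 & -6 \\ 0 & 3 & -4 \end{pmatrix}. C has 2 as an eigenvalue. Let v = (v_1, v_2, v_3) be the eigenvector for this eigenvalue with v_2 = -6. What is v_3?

C − 2I = [[-3, 6, -6], [0, 3, -6], [0, 3, -6]].
Solving (C − 2I)v = 0 gives the eigenspace spanned by (-6, -6, -3).
With v_2 = -6, v = (-6, -6, -3), so v_3 = -3.

-3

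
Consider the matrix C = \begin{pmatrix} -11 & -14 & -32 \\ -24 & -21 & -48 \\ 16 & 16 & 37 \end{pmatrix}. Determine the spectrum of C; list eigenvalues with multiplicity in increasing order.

Characteristic polynomial: p(r) = r^3 - 5r^2 - 9r + 45 = (r - 5)(r - 3)(r + 3).
Roots (with multiplicity): -3, 3, 5.

-3, 3, 5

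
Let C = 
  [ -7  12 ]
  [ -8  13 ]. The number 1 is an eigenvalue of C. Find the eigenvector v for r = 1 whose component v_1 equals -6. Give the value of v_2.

C − 1I = [[-8, 12], [-8, 12]].
Solving (C − 1I)v = 0 gives the eigenspace spanned by (-6, -4).
With v_1 = -6, v = (-6, -4), so v_2 = -4.

-4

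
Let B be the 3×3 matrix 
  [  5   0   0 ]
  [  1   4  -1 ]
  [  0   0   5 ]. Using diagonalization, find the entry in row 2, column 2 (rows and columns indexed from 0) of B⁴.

625

Characteristic polynomial: μ^3 - 14μ^2 + 65μ - 100 = (μ - 5)^2(μ - 4), so the eigenvalues are 4, 5, 5.
μ=5: eigenvector (1, -1, 2).
μ=5: eigenvector (0, -1, 1).
μ=4: eigenvector (0, 1, 0).
P = [[1, 0, 0], [-1, -1, 1], [2, 1, 0]], D = diag(5, 5, 4), P⁻¹ = [[1, 0, 0], [-2, 0, 1], [-1, 1, 1]].
B⁴ = P·diag(625, 625, 256)·P⁻¹ = [[625, 0, 0], [369, 256, -369], [0, 0, 625]].
The requested entry is 625.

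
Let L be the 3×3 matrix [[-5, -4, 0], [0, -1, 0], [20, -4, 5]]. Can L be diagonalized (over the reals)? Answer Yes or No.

Characteristic polynomial: p(t) = t^3 + t^2 - 25t - 25 = (t - 5)(t + 1)(t + 5).
All 3 eigenvalues are distinct, so L is diagonalizable.

Yes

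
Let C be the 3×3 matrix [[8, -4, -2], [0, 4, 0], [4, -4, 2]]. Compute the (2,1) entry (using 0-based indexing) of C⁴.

-2080

Characteristic polynomial: μ^3 - 14μ^2 + 64μ - 96 = (μ - 6)(μ - 4)^2, so the eigenvalues are 4, 4, 6.
μ=4: eigenvector (-1, 0, -2).
μ=4: eigenvector (1, 1, 0).
μ=6: eigenvector (1, 0, 1).
P = [[-1, 1, 1], [0, 1, 0], [-2, 0, 1]], D = diag(4, 4, 6), P⁻¹ = [[1, -1, -1], [0, 1, 0], [2, -2, -1]].
C⁴ = P·diag(256, 256, 1296)·P⁻¹ = [[2336, -2080, -1040], [0, 256, 0], [2080, -2080, -784]].
The requested entry is -2080.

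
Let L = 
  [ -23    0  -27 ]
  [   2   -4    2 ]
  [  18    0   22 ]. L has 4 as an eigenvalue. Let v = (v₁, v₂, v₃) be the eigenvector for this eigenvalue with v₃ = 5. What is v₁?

-5

L − 4I = [[-27, 0, -27], [2, -8, 2], [18, 0, 18]].
Solving (L − 4I)v = 0 gives the eigenspace spanned by (-5, 0, 5).
With v₃ = 5, v = (-5, 0, 5), so v₁ = -5.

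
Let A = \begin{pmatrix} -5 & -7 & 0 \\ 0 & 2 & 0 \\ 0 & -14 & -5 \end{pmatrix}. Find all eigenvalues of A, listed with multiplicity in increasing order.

Characteristic polynomial: p(s) = s^3 + 8s^2 + 5s - 50 = (s - 2)(s + 5)^2.
Roots (with multiplicity): -5, -5, 2.

-5, -5, 2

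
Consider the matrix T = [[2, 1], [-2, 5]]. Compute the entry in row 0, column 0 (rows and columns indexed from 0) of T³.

-10

Characteristic polynomial: s^2 - 7s + 12 = (s - 4)(s - 3), so the eigenvalues are 3, 4.
s=3: eigenvector (-1, -1).
s=4: eigenvector (1, 2).
P = [[-1, 1], [-1, 2]], D = diag(3, 4), P⁻¹ = [[-2, 1], [-1, 1]].
T³ = P·diag(27, 64)·P⁻¹ = [[-10, 37], [-74, 101]].
The requested entry is -10.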